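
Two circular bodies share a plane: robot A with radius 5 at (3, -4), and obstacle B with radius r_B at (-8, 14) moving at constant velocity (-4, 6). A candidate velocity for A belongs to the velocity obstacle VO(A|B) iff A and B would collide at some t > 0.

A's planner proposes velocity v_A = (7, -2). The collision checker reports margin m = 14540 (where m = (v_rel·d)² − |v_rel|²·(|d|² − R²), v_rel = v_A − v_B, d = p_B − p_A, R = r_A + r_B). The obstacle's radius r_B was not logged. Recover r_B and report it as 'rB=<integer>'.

m = 14540
d = (-11, 18);  v_rel = (11, -8),  |v_rel|² = 185
v_rel×d = (11)·(18) − (-8)·(-11) = 110
since m = R²·185 − 110²:  R² = (12100 + 14540) / 185 = 144
R = √144 = 12  ⇒  r_B = 12 − 5 = 7

rB=7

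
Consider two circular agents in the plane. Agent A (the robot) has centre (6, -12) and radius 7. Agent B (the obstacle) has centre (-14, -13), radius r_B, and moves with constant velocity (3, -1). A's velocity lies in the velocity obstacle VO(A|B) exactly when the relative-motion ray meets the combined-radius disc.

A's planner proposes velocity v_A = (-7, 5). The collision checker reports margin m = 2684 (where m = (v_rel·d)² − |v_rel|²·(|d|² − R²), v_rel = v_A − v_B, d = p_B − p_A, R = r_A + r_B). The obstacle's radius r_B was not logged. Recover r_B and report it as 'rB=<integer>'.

m = 2684
d = (-20, -1);  v_rel = (-10, 6),  |v_rel|² = 136
v_rel×d = (-10)·(-1) − (6)·(-20) = 130
since m = R²·136 − 130²:  R² = (16900 + 2684) / 136 = 144
R = √144 = 12  ⇒  r_B = 12 − 7 = 5

rB=5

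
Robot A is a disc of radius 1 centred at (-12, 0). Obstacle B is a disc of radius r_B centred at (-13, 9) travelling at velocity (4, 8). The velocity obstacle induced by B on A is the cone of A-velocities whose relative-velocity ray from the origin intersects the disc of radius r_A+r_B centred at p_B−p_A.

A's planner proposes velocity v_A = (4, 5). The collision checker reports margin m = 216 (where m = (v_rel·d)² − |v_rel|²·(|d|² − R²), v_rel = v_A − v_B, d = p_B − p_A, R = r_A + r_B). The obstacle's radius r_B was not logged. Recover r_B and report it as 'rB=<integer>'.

m = 216
d = (-1, 9);  v_rel = (0, -3),  |v_rel|² = 9
v_rel×d = (0)·(9) − (-3)·(-1) = -3
since m = R²·9 − (-3)²:  R² = (9 + 216) / 9 = 25
R = √25 = 5  ⇒  r_B = 5 − 1 = 4

rB=4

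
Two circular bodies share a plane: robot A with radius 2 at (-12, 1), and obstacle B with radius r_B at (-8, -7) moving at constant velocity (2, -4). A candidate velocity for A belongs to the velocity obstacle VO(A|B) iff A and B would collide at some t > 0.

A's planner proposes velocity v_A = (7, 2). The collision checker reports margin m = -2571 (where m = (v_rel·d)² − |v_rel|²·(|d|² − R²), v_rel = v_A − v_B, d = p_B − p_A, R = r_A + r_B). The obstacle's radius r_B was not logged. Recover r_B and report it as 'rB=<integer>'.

m = -2571
d = (4, -8);  v_rel = (5, 6),  |v_rel|² = 61
v_rel×d = (5)·(-8) − (6)·(4) = -64
since m = R²·61 − (-64)²:  R² = (4096 + -2571) / 61 = 25
R = √25 = 5  ⇒  r_B = 5 − 2 = 3

rB=3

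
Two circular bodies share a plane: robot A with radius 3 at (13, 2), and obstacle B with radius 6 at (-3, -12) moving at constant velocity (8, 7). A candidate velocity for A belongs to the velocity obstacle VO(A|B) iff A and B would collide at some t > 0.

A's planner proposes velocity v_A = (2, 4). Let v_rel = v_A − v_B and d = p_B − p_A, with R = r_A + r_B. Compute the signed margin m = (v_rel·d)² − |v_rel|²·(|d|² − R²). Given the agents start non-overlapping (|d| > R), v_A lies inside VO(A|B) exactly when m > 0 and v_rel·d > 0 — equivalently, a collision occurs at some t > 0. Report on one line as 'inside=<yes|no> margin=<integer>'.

d = (-16, -14),  |d|² = 452;  R = 3+6 = 9,  c = 452−9² = 371
v_rel = (-6, -3),  |v_rel|² = 45;  v_rel·d = (-6)·(-16) + (-3)·(-14) = 138
45·t² − 276·t + 371 = 0  ⇒  m = 138² − 45·371 = 2349
m = 2349 > 0,  v_rel·d = 138 > 0  ⇒  inside

inside=yes margin=2349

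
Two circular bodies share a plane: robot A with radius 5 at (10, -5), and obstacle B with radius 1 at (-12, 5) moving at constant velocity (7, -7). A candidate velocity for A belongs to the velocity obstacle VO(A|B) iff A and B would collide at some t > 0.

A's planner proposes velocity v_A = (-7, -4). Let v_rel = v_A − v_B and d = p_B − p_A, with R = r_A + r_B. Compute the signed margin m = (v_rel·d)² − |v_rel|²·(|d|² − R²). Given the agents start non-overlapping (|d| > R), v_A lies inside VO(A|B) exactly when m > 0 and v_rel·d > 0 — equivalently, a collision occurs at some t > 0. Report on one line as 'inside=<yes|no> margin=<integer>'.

d = (-22, 10),  |d|² = 584;  R = 5+1 = 6,  c = 584−6² = 548
v_rel = (-14, 3),  |v_rel|² = 205;  v_rel·d = (-14)·(-22) + (3)·(10) = 338
205·t² − 676·t + 548 = 0  ⇒  m = 338² − 205·548 = 1904
m = 1904 > 0,  v_rel·d = 338 > 0  ⇒  inside

inside=yes margin=1904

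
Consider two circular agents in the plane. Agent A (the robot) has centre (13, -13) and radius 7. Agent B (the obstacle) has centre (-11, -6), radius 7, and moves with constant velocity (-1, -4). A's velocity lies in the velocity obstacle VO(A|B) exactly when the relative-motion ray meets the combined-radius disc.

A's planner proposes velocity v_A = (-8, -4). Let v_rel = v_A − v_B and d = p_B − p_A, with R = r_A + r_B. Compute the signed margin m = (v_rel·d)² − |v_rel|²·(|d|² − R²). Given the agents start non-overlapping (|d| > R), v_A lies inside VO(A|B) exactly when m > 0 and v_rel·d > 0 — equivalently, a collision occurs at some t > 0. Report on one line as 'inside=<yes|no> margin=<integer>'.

d = (-24, 7),  |d|² = 625;  R = 7+7 = 14,  c = 625−14² = 429
v_rel = (-7, 0),  |v_rel|² = 49;  v_rel·d = (-7)·(-24) + (0)·(7) = 168
49·t² − 336·t + 429 = 0  ⇒  m = 168² − 49·429 = 7203
m = 7203 > 0,  v_rel·d = 168 > 0  ⇒  inside

inside=yes margin=7203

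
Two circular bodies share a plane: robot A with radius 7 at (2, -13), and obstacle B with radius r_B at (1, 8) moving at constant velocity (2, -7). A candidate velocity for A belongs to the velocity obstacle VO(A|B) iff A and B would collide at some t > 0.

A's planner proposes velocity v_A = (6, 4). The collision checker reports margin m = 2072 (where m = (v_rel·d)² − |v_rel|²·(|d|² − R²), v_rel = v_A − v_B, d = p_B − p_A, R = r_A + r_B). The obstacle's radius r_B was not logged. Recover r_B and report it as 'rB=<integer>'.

m = 2072
d = (-1, 21);  v_rel = (4, 11),  |v_rel|² = 137
v_rel×d = (4)·(21) − (11)·(-1) = 95
since m = R²·137 − 95²:  R² = (9025 + 2072) / 137 = 81
R = √81 = 9  ⇒  r_B = 9 − 7 = 2

rB=2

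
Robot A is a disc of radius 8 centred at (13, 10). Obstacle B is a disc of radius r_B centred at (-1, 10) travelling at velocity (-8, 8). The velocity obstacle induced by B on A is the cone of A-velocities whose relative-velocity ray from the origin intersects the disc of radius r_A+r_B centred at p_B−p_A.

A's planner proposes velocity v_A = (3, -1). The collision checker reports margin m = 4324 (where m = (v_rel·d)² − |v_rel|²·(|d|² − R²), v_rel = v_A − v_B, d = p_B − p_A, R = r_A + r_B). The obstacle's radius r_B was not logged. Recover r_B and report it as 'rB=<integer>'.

m = 4324
d = (-14, 0);  v_rel = (11, -9),  |v_rel|² = 202
v_rel×d = (11)·(0) − (-9)·(-14) = -126
since m = R²·202 − (-126)²:  R² = (15876 + 4324) / 202 = 100
R = √100 = 10  ⇒  r_B = 10 − 8 = 2

rB=2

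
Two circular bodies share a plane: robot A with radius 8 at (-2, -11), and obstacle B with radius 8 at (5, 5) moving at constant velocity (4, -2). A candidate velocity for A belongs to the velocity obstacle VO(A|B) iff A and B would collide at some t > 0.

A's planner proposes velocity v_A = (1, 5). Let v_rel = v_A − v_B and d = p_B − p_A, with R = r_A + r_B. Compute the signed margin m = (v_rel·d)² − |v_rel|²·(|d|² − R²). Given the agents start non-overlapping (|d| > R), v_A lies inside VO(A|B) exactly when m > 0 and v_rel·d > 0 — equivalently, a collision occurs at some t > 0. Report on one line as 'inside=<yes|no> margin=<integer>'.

d = (7, 16),  |d|² = 305;  R = 8+8 = 16,  c = 305−16² = 49
v_rel = (-3, 7),  |v_rel|² = 58;  v_rel·d = (-3)·(7) + (7)·(16) = 91
58·t² − 182·t + 49 = 0  ⇒  m = 91² − 58·49 = 5439
m = 5439 > 0,  v_rel·d = 91 > 0  ⇒  inside

inside=yes margin=5439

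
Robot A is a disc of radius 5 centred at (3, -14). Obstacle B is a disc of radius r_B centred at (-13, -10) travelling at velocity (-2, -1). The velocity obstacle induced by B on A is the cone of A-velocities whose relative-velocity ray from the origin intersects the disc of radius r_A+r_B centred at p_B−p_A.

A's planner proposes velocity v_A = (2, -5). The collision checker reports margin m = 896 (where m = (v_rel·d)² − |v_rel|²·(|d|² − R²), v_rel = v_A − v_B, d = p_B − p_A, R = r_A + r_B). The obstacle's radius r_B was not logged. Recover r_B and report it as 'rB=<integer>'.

m = 896
d = (-16, 4);  v_rel = (4, -4),  |v_rel|² = 32
v_rel×d = (4)·(4) − (-4)·(-16) = -48
since m = R²·32 − (-48)²:  R² = (2304 + 896) / 32 = 100
R = √100 = 10  ⇒  r_B = 10 − 5 = 5

rB=5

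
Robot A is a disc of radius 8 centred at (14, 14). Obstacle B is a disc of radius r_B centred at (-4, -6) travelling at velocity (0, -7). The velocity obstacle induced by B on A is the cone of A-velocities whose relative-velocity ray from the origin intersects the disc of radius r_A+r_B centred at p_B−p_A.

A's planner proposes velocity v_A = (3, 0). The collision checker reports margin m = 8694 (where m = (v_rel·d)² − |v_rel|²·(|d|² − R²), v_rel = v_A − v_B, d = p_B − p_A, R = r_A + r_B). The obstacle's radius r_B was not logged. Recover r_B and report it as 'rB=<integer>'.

m = 8694
d = (-18, -20);  v_rel = (3, 7),  |v_rel|² = 58
v_rel×d = (3)·(-20) − (7)·(-18) = 66
since m = R²·58 − 66²:  R² = (4356 + 8694) / 58 = 225
R = √225 = 15  ⇒  r_B = 15 − 8 = 7

rB=7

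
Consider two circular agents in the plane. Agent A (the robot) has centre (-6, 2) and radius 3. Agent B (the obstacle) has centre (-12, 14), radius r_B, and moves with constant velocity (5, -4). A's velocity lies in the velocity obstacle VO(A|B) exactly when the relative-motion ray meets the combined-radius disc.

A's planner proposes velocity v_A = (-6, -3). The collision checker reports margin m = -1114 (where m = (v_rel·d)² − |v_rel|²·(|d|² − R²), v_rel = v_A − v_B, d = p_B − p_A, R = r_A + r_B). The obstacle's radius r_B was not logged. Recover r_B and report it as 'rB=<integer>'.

m = -1114
d = (-6, 12);  v_rel = (-11, 1),  |v_rel|² = 122
v_rel×d = (-11)·(12) − (1)·(-6) = -126
since m = R²·122 − (-126)²:  R² = (15876 + -1114) / 122 = 121
R = √121 = 11  ⇒  r_B = 11 − 3 = 8

rB=8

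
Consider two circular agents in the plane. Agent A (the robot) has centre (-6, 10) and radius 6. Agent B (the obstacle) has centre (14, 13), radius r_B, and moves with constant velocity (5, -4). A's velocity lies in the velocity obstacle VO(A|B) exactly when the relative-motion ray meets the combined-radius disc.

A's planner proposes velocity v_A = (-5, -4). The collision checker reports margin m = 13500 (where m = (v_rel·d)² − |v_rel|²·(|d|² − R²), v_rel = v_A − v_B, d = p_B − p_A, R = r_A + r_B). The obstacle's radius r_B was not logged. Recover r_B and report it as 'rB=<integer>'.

m = 13500
d = (20, 3);  v_rel = (-10, 0),  |v_rel|² = 100
v_rel×d = (-10)·(3) − (0)·(20) = -30
since m = R²·100 − (-30)²:  R² = (900 + 13500) / 100 = 144
R = √144 = 12  ⇒  r_B = 12 − 6 = 6

rB=6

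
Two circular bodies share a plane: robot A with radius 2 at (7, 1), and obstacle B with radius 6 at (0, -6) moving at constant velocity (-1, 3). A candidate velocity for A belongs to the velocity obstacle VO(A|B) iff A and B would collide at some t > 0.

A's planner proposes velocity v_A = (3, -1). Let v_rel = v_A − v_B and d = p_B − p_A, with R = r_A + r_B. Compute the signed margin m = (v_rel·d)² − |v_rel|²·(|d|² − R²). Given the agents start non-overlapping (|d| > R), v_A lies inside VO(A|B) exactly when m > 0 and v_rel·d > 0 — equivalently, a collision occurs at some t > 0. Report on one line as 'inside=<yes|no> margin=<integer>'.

d = (-7, -7),  |d|² = 98;  R = 2+6 = 8,  c = 98−8² = 34
v_rel = (4, -4),  |v_rel|² = 32;  v_rel·d = (4)·(-7) + (-4)·(-7) = 0
32·t² − 0·t + 34 = 0  ⇒  m = 0² − 32·34 = -1088
m = -1088 < 0,  v_rel·d = 0 = 0  ⇒  outside

inside=no margin=-1088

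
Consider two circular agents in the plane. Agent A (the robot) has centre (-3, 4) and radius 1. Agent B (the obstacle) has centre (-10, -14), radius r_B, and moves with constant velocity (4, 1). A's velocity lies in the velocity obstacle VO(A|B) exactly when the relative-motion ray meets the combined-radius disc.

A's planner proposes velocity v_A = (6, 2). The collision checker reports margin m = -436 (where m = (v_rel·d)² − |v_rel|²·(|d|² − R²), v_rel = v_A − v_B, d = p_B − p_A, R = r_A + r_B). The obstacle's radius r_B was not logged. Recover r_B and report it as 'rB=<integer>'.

m = -436
d = (-7, -18);  v_rel = (2, 1),  |v_rel|² = 5
v_rel×d = (2)·(-18) − (1)·(-7) = -29
since m = R²·5 − (-29)²:  R² = (841 + -436) / 5 = 81
R = √81 = 9  ⇒  r_B = 9 − 1 = 8

rB=8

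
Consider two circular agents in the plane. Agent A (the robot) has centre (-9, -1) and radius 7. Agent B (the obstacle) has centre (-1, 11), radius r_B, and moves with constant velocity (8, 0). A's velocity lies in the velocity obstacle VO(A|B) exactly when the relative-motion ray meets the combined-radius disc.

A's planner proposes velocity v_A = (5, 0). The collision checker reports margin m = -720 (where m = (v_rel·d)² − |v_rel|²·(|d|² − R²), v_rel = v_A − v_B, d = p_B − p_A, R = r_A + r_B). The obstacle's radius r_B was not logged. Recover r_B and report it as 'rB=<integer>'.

m = -720
d = (8, 12);  v_rel = (-3, 0),  |v_rel|² = 9
v_rel×d = (-3)·(12) − (0)·(8) = -36
since m = R²·9 − (-36)²:  R² = (1296 + -720) / 9 = 64
R = √64 = 8  ⇒  r_B = 8 − 7 = 1

rB=1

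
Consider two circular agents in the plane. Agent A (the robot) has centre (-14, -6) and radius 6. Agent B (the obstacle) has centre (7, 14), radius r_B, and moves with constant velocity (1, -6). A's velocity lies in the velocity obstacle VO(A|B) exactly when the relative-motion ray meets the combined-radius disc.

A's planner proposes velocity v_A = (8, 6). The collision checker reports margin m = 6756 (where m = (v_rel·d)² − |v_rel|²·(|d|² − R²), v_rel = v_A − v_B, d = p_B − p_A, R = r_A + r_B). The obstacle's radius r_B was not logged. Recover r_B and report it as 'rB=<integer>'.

m = 6756
d = (21, 20);  v_rel = (7, 12),  |v_rel|² = 193
v_rel×d = (7)·(20) − (12)·(21) = -112
since m = R²·193 − (-112)²:  R² = (12544 + 6756) / 193 = 100
R = √100 = 10  ⇒  r_B = 10 − 6 = 4

rB=4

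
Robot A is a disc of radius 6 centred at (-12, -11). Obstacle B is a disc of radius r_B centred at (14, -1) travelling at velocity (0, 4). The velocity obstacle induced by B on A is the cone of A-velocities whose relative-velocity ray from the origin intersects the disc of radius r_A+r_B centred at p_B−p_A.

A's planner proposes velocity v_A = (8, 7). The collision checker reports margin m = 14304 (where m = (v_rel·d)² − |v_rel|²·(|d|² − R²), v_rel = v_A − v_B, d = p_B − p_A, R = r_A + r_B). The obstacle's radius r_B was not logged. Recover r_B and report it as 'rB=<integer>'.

m = 14304
d = (26, 10);  v_rel = (8, 3),  |v_rel|² = 73
v_rel×d = (8)·(10) − (3)·(26) = 2
since m = R²·73 − 2²:  R² = (4 + 14304) / 73 = 196
R = √196 = 14  ⇒  r_B = 14 − 6 = 8

rB=8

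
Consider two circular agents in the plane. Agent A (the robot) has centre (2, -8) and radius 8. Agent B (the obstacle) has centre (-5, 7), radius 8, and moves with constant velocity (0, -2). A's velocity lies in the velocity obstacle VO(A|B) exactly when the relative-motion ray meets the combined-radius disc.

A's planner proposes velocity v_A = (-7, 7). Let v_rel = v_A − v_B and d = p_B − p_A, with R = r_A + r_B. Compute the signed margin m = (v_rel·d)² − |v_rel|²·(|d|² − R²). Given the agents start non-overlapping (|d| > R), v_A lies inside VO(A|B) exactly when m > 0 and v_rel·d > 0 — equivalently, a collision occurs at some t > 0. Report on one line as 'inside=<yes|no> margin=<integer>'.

d = (-7, 15),  |d|² = 274;  R = 8+8 = 16,  c = 274−16² = 18
v_rel = (-7, 9),  |v_rel|² = 130;  v_rel·d = (-7)·(-7) + (9)·(15) = 184
130·t² − 368·t + 18 = 0  ⇒  m = 184² − 130·18 = 31516
m = 31516 > 0,  v_rel·d = 184 > 0  ⇒  inside

inside=yes margin=31516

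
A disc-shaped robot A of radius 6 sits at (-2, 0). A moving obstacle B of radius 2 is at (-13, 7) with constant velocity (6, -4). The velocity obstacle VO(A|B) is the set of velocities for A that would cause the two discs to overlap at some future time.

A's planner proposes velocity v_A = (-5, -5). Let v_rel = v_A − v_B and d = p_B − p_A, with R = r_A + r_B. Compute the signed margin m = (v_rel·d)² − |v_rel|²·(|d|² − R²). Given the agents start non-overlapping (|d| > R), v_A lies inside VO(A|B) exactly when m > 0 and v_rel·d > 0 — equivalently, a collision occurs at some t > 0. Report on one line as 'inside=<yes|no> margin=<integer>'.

d = (-11, 7),  |d|² = 170;  R = 6+2 = 8,  c = 170−8² = 106
v_rel = (-11, -1),  |v_rel|² = 122;  v_rel·d = (-11)·(-11) + (-1)·(7) = 114
122·t² − 228·t + 106 = 0  ⇒  m = 114² − 122·106 = 64
m = 64 > 0,  v_rel·d = 114 > 0  ⇒  inside

inside=yes margin=64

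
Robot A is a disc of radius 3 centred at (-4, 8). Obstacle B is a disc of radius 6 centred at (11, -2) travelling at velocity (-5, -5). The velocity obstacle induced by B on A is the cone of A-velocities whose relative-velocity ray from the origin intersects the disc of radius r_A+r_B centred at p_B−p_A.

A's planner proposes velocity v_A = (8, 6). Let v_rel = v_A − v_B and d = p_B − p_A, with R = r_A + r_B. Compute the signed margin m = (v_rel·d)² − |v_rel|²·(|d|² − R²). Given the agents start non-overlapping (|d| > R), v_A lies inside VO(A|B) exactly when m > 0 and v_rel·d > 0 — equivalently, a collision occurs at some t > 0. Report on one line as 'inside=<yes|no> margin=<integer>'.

d = (15, -10),  |d|² = 325;  R = 3+6 = 9,  c = 325−9² = 244
v_rel = (13, 11),  |v_rel|² = 290;  v_rel·d = (13)·(15) + (11)·(-10) = 85
290·t² − 170·t + 244 = 0  ⇒  m = 85² − 290·244 = -63535
m = -63535 < 0,  v_rel·d = 85 > 0  ⇒  outside

inside=no margin=-63535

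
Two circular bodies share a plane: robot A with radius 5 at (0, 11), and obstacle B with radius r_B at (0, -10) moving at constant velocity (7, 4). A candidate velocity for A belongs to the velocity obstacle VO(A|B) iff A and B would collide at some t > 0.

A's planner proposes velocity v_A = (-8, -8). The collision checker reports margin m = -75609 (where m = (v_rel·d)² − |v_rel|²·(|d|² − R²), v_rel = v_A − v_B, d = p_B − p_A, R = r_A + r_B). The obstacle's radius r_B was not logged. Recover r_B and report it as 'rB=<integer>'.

m = -75609
d = (0, -21);  v_rel = (-15, -12),  |v_rel|² = 369
v_rel×d = (-15)·(-21) − (-12)·(0) = 315
since m = R²·369 − 315²:  R² = (99225 + -75609) / 369 = 64
R = √64 = 8  ⇒  r_B = 8 − 5 = 3

rB=3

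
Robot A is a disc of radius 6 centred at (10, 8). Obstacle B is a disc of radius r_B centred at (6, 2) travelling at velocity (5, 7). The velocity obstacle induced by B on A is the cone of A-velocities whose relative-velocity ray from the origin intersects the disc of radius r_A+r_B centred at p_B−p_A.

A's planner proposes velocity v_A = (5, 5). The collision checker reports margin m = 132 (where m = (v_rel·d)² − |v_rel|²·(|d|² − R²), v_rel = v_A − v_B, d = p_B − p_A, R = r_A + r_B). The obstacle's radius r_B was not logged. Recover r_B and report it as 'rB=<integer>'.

m = 132
d = (-4, -6);  v_rel = (0, -2),  |v_rel|² = 4
v_rel×d = (0)·(-6) − (-2)·(-4) = -8
since m = R²·4 − (-8)²:  R² = (64 + 132) / 4 = 49
R = √49 = 7  ⇒  r_B = 7 − 6 = 1

rB=1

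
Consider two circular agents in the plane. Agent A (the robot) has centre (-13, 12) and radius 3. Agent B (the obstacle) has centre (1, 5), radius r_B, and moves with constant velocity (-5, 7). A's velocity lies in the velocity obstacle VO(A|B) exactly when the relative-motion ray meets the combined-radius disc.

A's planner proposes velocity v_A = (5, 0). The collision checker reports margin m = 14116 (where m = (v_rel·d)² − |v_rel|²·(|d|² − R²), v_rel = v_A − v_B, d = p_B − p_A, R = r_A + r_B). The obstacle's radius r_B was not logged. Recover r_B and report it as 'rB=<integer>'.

m = 14116
d = (14, -7);  v_rel = (10, -7),  |v_rel|² = 149
v_rel×d = (10)·(-7) − (-7)·(14) = 28
since m = R²·149 − 28²:  R² = (784 + 14116) / 149 = 100
R = √100 = 10  ⇒  r_B = 10 − 3 = 7

rB=7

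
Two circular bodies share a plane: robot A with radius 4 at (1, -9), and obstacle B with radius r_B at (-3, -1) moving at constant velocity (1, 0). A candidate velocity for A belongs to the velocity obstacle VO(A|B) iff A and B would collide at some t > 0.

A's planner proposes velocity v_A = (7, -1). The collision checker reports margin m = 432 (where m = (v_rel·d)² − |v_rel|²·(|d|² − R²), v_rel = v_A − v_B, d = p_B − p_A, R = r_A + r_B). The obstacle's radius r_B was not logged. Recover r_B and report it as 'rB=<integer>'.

m = 432
d = (-4, 8);  v_rel = (6, -1),  |v_rel|² = 37
v_rel×d = (6)·(8) − (-1)·(-4) = 44
since m = R²·37 − 44²:  R² = (1936 + 432) / 37 = 64
R = √64 = 8  ⇒  r_B = 8 − 4 = 4

rB=4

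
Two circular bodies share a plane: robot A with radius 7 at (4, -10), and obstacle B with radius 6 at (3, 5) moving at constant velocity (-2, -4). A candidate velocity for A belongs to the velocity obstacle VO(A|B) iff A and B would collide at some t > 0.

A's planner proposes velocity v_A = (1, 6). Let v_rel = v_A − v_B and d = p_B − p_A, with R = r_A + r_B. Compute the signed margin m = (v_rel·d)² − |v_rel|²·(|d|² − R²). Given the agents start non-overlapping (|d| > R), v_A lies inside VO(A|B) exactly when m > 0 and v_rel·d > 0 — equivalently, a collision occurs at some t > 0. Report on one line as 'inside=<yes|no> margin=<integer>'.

d = (-1, 15),  |d|² = 226;  R = 7+6 = 13,  c = 226−13² = 57
v_rel = (3, 10),  |v_rel|² = 109;  v_rel·d = (3)·(-1) + (10)·(15) = 147
109·t² − 294·t + 57 = 0  ⇒  m = 147² − 109·57 = 15396
m = 15396 > 0,  v_rel·d = 147 > 0  ⇒  inside

inside=yes margin=15396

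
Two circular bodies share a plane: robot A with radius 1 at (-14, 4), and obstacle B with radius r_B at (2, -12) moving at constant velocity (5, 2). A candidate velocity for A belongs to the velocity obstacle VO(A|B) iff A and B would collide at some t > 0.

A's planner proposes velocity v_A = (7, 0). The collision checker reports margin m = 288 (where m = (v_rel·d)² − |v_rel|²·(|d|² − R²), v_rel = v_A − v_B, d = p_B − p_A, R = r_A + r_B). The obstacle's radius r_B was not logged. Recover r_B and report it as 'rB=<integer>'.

m = 288
d = (16, -16);  v_rel = (2, -2),  |v_rel|² = 8
v_rel×d = (2)·(-16) − (-2)·(16) = 0
since m = R²·8 − 0²:  R² = (0 + 288) / 8 = 36
R = √36 = 6  ⇒  r_B = 6 − 1 = 5

rB=5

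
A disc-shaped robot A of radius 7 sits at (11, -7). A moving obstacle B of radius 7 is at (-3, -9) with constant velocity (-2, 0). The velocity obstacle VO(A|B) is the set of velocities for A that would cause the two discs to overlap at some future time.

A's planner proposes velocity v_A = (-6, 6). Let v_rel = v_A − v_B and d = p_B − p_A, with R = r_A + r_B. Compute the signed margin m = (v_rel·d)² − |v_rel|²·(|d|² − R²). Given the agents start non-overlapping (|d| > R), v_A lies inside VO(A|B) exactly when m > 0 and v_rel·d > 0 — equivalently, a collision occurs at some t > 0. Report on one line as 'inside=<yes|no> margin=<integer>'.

d = (-14, -2),  |d|² = 200;  R = 7+7 = 14,  c = 200−14² = 4
v_rel = (-4, 6),  |v_rel|² = 52;  v_rel·d = (-4)·(-14) + (6)·(-2) = 44
52·t² − 88·t + 4 = 0  ⇒  m = 44² − 52·4 = 1728
m = 1728 > 0,  v_rel·d = 44 > 0  ⇒  inside

inside=yes margin=1728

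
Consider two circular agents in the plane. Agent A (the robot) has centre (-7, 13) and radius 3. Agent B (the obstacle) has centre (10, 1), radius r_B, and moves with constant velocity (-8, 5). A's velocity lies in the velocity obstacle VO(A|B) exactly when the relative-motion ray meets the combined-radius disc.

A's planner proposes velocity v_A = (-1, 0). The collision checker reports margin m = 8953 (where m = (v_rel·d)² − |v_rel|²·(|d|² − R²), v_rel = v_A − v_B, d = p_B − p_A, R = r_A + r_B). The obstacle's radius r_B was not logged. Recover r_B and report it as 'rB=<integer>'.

m = 8953
d = (17, -12);  v_rel = (7, -5),  |v_rel|² = 74
v_rel×d = (7)·(-12) − (-5)·(17) = 1
since m = R²·74 − 1²:  R² = (1 + 8953) / 74 = 121
R = √121 = 11  ⇒  r_B = 11 − 3 = 8

rB=8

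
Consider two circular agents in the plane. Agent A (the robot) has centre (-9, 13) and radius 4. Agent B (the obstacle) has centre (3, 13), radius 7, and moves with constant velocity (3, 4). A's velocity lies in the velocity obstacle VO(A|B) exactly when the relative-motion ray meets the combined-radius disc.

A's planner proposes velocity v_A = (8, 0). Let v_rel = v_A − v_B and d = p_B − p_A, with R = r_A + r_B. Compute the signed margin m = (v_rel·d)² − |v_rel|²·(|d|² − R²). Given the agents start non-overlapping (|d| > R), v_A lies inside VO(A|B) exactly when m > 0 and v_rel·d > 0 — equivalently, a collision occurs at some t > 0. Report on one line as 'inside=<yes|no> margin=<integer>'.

d = (12, 0),  |d|² = 144;  R = 4+7 = 11,  c = 144−11² = 23
v_rel = (5, -4),  |v_rel|² = 41;  v_rel·d = (5)·(12) + (-4)·(0) = 60
41·t² − 120·t + 23 = 0  ⇒  m = 60² − 41·23 = 2657
m = 2657 > 0,  v_rel·d = 60 > 0  ⇒  inside

inside=yes margin=2657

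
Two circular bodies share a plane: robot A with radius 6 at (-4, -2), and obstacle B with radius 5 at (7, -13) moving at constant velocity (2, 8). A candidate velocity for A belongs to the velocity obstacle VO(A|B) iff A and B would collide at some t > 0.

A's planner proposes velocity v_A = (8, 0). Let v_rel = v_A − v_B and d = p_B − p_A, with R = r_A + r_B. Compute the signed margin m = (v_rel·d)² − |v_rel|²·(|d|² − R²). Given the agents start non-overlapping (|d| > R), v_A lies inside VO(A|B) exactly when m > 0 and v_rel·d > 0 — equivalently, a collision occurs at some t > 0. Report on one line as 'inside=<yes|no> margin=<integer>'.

d = (11, -11),  |d|² = 242;  R = 6+5 = 11,  c = 242−11² = 121
v_rel = (6, -8),  |v_rel|² = 100;  v_rel·d = (6)·(11) + (-8)·(-11) = 154
100·t² − 308·t + 121 = 0  ⇒  m = 154² − 100·121 = 11616
m = 11616 > 0,  v_rel·d = 154 > 0  ⇒  inside

inside=yes margin=11616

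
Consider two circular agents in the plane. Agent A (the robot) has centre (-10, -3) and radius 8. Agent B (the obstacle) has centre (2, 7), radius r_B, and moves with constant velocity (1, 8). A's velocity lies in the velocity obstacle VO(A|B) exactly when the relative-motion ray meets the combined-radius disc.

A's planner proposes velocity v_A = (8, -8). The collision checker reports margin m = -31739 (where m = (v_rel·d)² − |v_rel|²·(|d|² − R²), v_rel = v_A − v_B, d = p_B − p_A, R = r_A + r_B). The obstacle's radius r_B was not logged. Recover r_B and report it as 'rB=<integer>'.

m = -31739
d = (12, 10);  v_rel = (7, -16),  |v_rel|² = 305
v_rel×d = (7)·(10) − (-16)·(12) = 262
since m = R²·305 − 262²:  R² = (68644 + -31739) / 305 = 121
R = √121 = 11  ⇒  r_B = 11 − 8 = 3

rB=3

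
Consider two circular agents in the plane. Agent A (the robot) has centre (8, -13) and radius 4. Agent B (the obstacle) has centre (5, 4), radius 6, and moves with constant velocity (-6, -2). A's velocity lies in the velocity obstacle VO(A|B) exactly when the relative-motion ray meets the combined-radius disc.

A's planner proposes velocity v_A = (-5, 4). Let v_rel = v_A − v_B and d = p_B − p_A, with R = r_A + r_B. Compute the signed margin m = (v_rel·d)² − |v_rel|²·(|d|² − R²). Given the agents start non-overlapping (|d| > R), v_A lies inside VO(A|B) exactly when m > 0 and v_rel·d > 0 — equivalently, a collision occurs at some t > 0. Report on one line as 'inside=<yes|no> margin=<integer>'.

d = (-3, 17),  |d|² = 298;  R = 4+6 = 10,  c = 298−10² = 198
v_rel = (1, 6),  |v_rel|² = 37;  v_rel·d = (1)·(-3) + (6)·(17) = 99
37·t² − 198·t + 198 = 0  ⇒  m = 99² − 37·198 = 2475
m = 2475 > 0,  v_rel·d = 99 > 0  ⇒  inside

inside=yes margin=2475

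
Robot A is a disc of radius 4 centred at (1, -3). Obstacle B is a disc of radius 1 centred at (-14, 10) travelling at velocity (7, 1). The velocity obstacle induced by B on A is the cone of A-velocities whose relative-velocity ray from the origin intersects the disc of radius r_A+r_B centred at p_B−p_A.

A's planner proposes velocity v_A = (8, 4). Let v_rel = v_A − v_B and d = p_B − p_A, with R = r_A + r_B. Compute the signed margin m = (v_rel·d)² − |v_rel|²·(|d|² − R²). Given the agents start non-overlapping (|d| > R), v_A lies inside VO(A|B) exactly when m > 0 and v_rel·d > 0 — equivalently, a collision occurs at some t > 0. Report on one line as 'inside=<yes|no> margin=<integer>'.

d = (-15, 13),  |d|² = 394;  R = 4+1 = 5,  c = 394−5² = 369
v_rel = (1, 3),  |v_rel|² = 10;  v_rel·d = (1)·(-15) + (3)·(13) = 24
10·t² − 48·t + 369 = 0  ⇒  m = 24² − 10·369 = -3114
m = -3114 < 0,  v_rel·d = 24 > 0  ⇒  outside

inside=no margin=-3114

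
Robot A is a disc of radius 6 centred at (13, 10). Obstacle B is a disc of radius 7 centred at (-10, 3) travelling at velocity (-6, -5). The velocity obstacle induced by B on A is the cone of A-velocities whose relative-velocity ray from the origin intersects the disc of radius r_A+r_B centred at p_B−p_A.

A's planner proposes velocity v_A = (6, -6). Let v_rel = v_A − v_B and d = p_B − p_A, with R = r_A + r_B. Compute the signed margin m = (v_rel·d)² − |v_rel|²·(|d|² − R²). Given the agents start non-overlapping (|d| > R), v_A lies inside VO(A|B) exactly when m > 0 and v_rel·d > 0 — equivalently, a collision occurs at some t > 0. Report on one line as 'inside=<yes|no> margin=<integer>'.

d = (-23, -7),  |d|² = 578;  R = 6+7 = 13,  c = 578−13² = 409
v_rel = (12, -1),  |v_rel|² = 145;  v_rel·d = (12)·(-23) + (-1)·(-7) = -269
145·t² + 538·t + 409 = 0  ⇒  m = (-269)² − 145·409 = 13056
m = 13056 > 0,  v_rel·d = -269 < 0  ⇒  outside

inside=no margin=13056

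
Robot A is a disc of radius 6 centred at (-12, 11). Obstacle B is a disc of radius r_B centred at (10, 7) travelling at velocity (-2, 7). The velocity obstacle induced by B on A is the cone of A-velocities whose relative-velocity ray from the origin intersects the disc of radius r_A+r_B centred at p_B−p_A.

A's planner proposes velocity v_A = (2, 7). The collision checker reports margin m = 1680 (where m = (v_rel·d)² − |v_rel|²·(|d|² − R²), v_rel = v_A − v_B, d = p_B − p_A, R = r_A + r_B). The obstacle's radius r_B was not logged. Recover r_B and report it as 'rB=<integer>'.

m = 1680
d = (22, -4);  v_rel = (4, 0),  |v_rel|² = 16
v_rel×d = (4)·(-4) − (0)·(22) = -16
since m = R²·16 − (-16)²:  R² = (256 + 1680) / 16 = 121
R = √121 = 11  ⇒  r_B = 11 − 6 = 5

rB=5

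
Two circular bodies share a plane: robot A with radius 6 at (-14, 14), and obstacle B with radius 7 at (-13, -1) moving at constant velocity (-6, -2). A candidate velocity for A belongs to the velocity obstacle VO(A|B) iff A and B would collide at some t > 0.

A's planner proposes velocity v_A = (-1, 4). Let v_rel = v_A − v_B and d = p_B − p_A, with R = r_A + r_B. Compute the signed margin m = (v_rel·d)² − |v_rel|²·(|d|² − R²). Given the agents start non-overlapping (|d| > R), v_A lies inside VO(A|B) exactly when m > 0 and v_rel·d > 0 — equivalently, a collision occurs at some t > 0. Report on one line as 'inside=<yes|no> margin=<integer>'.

d = (1, -15),  |d|² = 226;  R = 6+7 = 13,  c = 226−13² = 57
v_rel = (5, 6),  |v_rel|² = 61;  v_rel·d = (5)·(1) + (6)·(-15) = -85
61·t² + 170·t + 57 = 0  ⇒  m = (-85)² − 61·57 = 3748
m = 3748 > 0,  v_rel·d = -85 < 0  ⇒  outside

inside=no margin=3748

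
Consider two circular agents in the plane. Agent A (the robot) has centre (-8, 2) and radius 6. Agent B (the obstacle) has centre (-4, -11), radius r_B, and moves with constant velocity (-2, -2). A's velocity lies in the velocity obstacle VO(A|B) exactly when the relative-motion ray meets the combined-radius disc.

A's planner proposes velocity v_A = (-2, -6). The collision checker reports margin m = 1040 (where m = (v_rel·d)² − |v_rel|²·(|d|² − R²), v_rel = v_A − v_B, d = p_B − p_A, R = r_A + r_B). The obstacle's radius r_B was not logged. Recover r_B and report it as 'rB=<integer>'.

m = 1040
d = (4, -13);  v_rel = (0, -4),  |v_rel|² = 16
v_rel×d = (0)·(-13) − (-4)·(4) = 16
since m = R²·16 − 16²:  R² = (256 + 1040) / 16 = 81
R = √81 = 9  ⇒  r_B = 9 − 6 = 3

rB=3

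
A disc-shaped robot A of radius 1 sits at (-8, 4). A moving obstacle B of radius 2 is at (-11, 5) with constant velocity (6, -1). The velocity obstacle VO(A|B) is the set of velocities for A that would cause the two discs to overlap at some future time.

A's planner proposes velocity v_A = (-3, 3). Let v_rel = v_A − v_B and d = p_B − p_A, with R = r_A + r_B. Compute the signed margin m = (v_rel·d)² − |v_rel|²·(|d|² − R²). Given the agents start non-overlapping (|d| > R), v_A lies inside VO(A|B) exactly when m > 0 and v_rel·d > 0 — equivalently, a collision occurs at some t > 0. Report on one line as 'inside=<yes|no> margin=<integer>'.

d = (-3, 1),  |d|² = 10;  R = 1+2 = 3,  c = 10−3² = 1
v_rel = (-9, 4),  |v_rel|² = 97;  v_rel·d = (-9)·(-3) + (4)·(1) = 31
97·t² − 62·t + 1 = 0  ⇒  m = 31² − 97·1 = 864
m = 864 > 0,  v_rel·d = 31 > 0  ⇒  inside

inside=yes margin=864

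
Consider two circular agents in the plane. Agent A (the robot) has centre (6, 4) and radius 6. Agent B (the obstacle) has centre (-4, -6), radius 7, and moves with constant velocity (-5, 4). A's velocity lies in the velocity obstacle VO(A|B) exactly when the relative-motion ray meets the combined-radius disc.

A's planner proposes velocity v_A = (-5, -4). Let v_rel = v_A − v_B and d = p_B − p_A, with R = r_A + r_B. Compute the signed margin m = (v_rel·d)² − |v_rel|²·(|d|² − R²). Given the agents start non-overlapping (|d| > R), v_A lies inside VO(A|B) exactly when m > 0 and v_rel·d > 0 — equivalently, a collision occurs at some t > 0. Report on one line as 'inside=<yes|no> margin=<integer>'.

d = (-10, -10),  |d|² = 200;  R = 6+7 = 13,  c = 200−13² = 31
v_rel = (0, -8),  |v_rel|² = 64;  v_rel·d = (0)·(-10) + (-8)·(-10) = 80
64·t² − 160·t + 31 = 0  ⇒  m = 80² − 64·31 = 4416
m = 4416 > 0,  v_rel·d = 80 > 0  ⇒  inside

inside=yes margin=4416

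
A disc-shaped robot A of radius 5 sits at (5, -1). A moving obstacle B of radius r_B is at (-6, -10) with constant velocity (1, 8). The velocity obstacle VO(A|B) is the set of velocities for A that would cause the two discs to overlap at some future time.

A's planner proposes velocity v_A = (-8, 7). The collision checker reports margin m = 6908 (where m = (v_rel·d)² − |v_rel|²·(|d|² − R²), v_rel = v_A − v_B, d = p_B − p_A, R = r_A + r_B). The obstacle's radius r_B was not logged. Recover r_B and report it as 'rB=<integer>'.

m = 6908
d = (-11, -9);  v_rel = (-9, -1),  |v_rel|² = 82
v_rel×d = (-9)·(-9) − (-1)·(-11) = 70
since m = R²·82 − 70²:  R² = (4900 + 6908) / 82 = 144
R = √144 = 12  ⇒  r_B = 12 − 5 = 7

rB=7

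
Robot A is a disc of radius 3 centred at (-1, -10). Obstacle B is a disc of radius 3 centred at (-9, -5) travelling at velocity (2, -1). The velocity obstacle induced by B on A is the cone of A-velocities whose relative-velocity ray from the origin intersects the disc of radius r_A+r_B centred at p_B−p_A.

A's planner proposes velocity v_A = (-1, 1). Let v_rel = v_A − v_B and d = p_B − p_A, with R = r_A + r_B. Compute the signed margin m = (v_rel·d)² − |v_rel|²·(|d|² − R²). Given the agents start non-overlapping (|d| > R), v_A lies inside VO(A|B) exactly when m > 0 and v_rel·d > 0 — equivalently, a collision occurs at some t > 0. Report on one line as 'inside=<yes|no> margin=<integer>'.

d = (-8, 5),  |d|² = 89;  R = 3+3 = 6,  c = 89−6² = 53
v_rel = (-3, 2),  |v_rel|² = 13;  v_rel·d = (-3)·(-8) + (2)·(5) = 34
13·t² − 68·t + 53 = 0  ⇒  m = 34² − 13·53 = 467
m = 467 > 0,  v_rel·d = 34 > 0  ⇒  inside

inside=yes margin=467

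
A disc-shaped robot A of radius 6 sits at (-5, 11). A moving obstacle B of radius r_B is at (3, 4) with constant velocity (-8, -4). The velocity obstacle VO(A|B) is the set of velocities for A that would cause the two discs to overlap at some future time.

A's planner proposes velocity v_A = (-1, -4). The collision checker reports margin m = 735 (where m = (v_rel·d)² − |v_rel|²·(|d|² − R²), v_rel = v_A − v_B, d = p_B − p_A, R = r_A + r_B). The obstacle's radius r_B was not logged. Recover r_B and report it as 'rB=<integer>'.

m = 735
d = (8, -7);  v_rel = (7, 0),  |v_rel|² = 49
v_rel×d = (7)·(-7) − (0)·(8) = -49
since m = R²·49 − (-49)²:  R² = (2401 + 735) / 49 = 64
R = √64 = 8  ⇒  r_B = 8 − 6 = 2

rB=2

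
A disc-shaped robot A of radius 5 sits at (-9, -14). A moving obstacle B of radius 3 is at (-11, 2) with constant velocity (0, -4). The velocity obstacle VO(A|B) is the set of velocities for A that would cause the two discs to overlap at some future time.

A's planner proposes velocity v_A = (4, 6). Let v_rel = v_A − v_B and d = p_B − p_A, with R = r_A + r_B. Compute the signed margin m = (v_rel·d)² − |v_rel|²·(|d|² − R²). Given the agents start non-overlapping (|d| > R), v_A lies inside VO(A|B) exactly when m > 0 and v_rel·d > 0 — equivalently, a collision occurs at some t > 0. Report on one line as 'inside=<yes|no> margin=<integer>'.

d = (-2, 16),  |d|² = 260;  R = 5+3 = 8,  c = 260−8² = 196
v_rel = (4, 10),  |v_rel|² = 116;  v_rel·d = (4)·(-2) + (10)·(16) = 152
116·t² − 304·t + 196 = 0  ⇒  m = 152² − 116·196 = 368
m = 368 > 0,  v_rel·d = 152 > 0  ⇒  inside

inside=yes margin=368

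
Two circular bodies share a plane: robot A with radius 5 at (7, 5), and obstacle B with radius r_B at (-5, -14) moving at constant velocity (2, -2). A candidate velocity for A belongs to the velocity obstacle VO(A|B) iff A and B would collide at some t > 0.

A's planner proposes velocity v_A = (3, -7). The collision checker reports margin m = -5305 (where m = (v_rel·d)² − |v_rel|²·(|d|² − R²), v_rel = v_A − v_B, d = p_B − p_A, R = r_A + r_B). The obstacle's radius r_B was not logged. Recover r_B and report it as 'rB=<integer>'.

m = -5305
d = (-12, -19);  v_rel = (1, -5),  |v_rel|² = 26
v_rel×d = (1)·(-19) − (-5)·(-12) = -79
since m = R²·26 − (-79)²:  R² = (6241 + -5305) / 26 = 36
R = √36 = 6  ⇒  r_B = 6 − 5 = 1

rB=1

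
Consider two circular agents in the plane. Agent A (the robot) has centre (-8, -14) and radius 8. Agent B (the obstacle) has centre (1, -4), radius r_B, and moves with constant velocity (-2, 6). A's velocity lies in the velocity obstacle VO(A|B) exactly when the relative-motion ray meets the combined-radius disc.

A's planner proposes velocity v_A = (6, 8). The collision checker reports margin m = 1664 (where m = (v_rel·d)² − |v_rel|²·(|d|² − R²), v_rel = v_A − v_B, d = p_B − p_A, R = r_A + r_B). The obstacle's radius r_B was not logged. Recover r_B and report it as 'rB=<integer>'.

m = 1664
d = (9, 10);  v_rel = (8, 2),  |v_rel|² = 68
v_rel×d = (8)·(10) − (2)·(9) = 62
since m = R²·68 − 62²:  R² = (3844 + 1664) / 68 = 81
R = √81 = 9  ⇒  r_B = 9 − 8 = 1

rB=1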